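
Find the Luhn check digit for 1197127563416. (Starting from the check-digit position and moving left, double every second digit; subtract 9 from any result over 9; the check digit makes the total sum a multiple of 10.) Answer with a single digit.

9

Partial digits right→left: 6 1 4 3 6 5 7 2 1 7 9 1 1
Double every second digit counting from the check-digit position (so the 1st, 3rd, 5th, ... of the partial from the right).
  doubled (with −9 where >9): 3 8 3 5 2 9 2 → sum 32
  kept as-is: 1 3 5 2 7 1 → sum 19
Total = 32 + 19 = 51.
Check digit = (10 − (51 mod 10)) mod 10 = 9.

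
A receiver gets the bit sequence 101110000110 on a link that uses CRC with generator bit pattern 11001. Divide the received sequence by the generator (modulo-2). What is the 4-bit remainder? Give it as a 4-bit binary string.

Modulo-2 division of 101110000110 by 11001:
  pos 0: 10111 XOR 11001 = 01110
  pos 1: 11100 XOR 11001 = 00101
  pos 3: 10100 XOR 11001 = 01101
  pos 4: 11010 XOR 11001 = 00011
  pos 7: 11110 XOR 11001 = 00111
Remainder = 0111 (nonzero — an error is detected).

0111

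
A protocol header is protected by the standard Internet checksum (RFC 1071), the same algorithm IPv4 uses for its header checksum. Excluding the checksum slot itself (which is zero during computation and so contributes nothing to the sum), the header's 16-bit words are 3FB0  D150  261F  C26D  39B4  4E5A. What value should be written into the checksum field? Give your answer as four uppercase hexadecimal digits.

One's-complement addition (fold any carry out of bit 15 back into bit 0):
  0x3FB0 + 0xD150 = 0x11100 → wrap carry → 0x1101
  0x1101 + 0x261F = 0x03720
  0x3720 + 0xC26D = 0x0F98D
  0xF98D + 0x39B4 = 0x13341 → wrap carry → 0x3342
  0x3342 + 0x4E5A = 0x0819C
One's-complement sum = 0x819C.
Checksum = ~0x819C & 0xFFFF = 0x7E63.

7E63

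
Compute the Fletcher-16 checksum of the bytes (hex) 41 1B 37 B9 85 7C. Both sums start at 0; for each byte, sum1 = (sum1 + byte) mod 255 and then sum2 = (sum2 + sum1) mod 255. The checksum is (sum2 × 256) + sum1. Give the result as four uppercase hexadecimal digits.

A04F

Running sums (mod 255):
  after byte 0 (41): sum1=65, sum2=65
  after byte 1 (1B): sum1=92, sum2=157
  after byte 2 (37): sum1=147, sum2=49
  after byte 3 (B9): sum1=77, sum2=126
  after byte 4 (85): sum1=210, sum2=81
  after byte 5 (7C): sum1=79, sum2=160
Checksum = sum2·256 + sum1 = 160·256 + 79 = 41039 = 0xA04F.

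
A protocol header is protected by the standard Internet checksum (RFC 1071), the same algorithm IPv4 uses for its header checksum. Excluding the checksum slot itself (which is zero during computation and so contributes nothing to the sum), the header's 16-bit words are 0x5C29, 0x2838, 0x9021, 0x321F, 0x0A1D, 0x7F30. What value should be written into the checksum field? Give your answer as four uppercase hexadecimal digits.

One's-complement addition (fold any carry out of bit 15 back into bit 0):
  0x5C29 + 0x2838 = 0x08461
  0x8461 + 0x9021 = 0x11482 → wrap carry → 0x1483
  0x1483 + 0x321F = 0x046A2
  0x46A2 + 0x0A1D = 0x050BF
  0x50BF + 0x7F30 = 0x0CFEF
One's-complement sum = 0xCFEF.
Checksum = ~0xCFEF & 0xFFFF = 0x3010.

3010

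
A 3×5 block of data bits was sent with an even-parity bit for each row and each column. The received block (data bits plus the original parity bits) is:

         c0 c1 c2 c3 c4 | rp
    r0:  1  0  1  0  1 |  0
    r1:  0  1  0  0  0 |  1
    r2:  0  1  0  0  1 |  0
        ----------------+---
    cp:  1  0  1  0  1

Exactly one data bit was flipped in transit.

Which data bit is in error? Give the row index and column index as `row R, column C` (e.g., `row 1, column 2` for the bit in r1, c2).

row 0, column 4

Recompute each row's even parity and compare to rp:
  r0: data parity 1, sent rp 0 → mismatch
  r1: data parity 1, sent rp 1 → ok
  r2: data parity 0, sent rp 0 → ok
Recompute each column's even parity and compare to cp:
  c0: data parity 1, sent cp 1 → ok
  c1: data parity 0, sent cp 0 → ok
  c2: data parity 1, sent cp 1 → ok
  c3: data parity 0, sent cp 0 → ok
  c4: data parity 0, sent cp 1 → mismatch
Exactly one row (r0) and one column (c4) fail → the flipped bit is at their intersection.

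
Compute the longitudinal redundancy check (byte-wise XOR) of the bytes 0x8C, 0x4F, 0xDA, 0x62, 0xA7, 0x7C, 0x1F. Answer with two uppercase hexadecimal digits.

XOR the bytes together:
  start with 0x8C
  0x8C ⊕ 0x4F = 0xC3
  0xC3 ⊕ 0xDA = 0x19
  0x19 ⊕ 0x62 = 0x7B
  0x7B ⊕ 0xA7 = 0xDC
  0xDC ⊕ 0x7C = 0xA0
  0xA0 ⊕ 0x1F = 0xBF

BF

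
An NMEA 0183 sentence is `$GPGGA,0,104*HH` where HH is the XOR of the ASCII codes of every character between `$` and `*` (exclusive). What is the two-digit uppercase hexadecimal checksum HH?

XOR the ASCII codes of the payload characters:
  'G' = 0x47 → acc = 0x47
  'P' = 0x50 → acc = 0x17
  'G' = 0x47 → acc = 0x50
  'G' = 0x47 → acc = 0x17
  'A' = 0x41 → acc = 0x56
  ',' = 0x2C → acc = 0x7A
  '0' = 0x30 → acc = 0x4A
  ',' = 0x2C → acc = 0x66
  '1' = 0x31 → acc = 0x57
  '0' = 0x30 → acc = 0x67
  '4' = 0x34 → acc = 0x53
Checksum = 0x53.

53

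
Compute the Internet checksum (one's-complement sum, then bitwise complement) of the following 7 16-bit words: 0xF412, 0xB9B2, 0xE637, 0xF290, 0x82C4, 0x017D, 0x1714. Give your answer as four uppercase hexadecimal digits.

DE1B

One's-complement addition (fold any carry out of bit 15 back into bit 0):
  0xF412 + 0xB9B2 = 0x1ADC4 → wrap carry → 0xADC5
  0xADC5 + 0xE637 = 0x193FC → wrap carry → 0x93FD
  0x93FD + 0xF290 = 0x1868D → wrap carry → 0x868E
  0x868E + 0x82C4 = 0x10952 → wrap carry → 0x0953
  0x0953 + 0x017D = 0x00AD0
  0x0AD0 + 0x1714 = 0x021E4
One's-complement sum = 0x21E4.
Checksum = ~0x21E4 & 0xFFFF = 0xDE1B.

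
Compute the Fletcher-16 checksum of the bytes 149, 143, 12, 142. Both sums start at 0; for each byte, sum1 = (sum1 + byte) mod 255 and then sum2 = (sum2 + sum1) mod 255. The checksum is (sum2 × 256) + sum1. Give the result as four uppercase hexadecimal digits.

ABBF

Running sums (mod 255):
  after byte 0 (149): sum1=149, sum2=149
  after byte 1 (143): sum1=37, sum2=186
  after byte 2 (12): sum1=49, sum2=235
  after byte 3 (142): sum1=191, sum2=171
Checksum = sum2·256 + sum1 = 171·256 + 191 = 43967 = 0xABBF.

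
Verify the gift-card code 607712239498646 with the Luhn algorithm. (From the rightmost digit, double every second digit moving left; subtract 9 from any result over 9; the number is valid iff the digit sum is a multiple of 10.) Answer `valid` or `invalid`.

invalid

From the right, keep odd positions and double even positions (subtract 9 from any doubled value over 9):
  doubled (positions 2,4,...): 8 7 8 6 4 5 0 → sum 38
  kept (positions 1,3,...): 6 6 9 9 2 1 7 6 → sum 46
Total = 84.
84 mod 10 = 4, so the number is invalid.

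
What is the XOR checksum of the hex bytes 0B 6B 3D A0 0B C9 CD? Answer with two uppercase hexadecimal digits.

XOR the bytes together:
  start with 0x0B
  0x0B ⊕ 0x6B = 0x60
  0x60 ⊕ 0x3D = 0x5D
  0x5D ⊕ 0xA0 = 0xFD
  0xFD ⊕ 0x0B = 0xF6
  0xF6 ⊕ 0xC9 = 0x3F
  0x3F ⊕ 0xCD = 0xF2

F2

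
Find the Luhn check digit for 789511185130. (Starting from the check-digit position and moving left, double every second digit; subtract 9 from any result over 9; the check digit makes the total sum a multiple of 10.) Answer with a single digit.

Partial digits right→left: 0 3 1 5 8 1 1 1 5 9 8 7
Double every second digit counting from the check-digit position (so the 1st, 3rd, 5th, ... of the partial from the right).
  doubled (with −9 where >9): 0 2 7 2 1 7 → sum 19
  kept as-is: 3 5 1 1 9 7 → sum 26
Total = 19 + 26 = 45.
Check digit = (10 − (45 mod 10)) mod 10 = 5.

5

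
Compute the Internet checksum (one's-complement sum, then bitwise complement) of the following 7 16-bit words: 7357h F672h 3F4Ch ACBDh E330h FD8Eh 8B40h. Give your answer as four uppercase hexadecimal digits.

3E2B

One's-complement addition (fold any carry out of bit 15 back into bit 0):
  0x7357 + 0xF672 = 0x169C9 → wrap carry → 0x69CA
  0x69CA + 0x3F4C = 0x0A916
  0xA916 + 0xACBD = 0x155D3 → wrap carry → 0x55D4
  0x55D4 + 0xE330 = 0x13904 → wrap carry → 0x3905
  0x3905 + 0xFD8E = 0x13693 → wrap carry → 0x3694
  0x3694 + 0x8B40 = 0x0C1D4
One's-complement sum = 0xC1D4.
Checksum = ~0xC1D4 & 0xFFFF = 0x3E2B.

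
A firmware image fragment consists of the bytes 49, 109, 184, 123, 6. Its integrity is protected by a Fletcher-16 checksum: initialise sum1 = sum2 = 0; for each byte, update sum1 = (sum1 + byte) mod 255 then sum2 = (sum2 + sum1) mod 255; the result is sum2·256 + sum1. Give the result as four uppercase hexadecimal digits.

D2D8

Running sums (mod 255):
  after byte 0 (49): sum1=49, sum2=49
  after byte 1 (109): sum1=158, sum2=207
  after byte 2 (184): sum1=87, sum2=39
  after byte 3 (123): sum1=210, sum2=249
  after byte 4 (6): sum1=216, sum2=210
Checksum = sum2·256 + sum1 = 210·256 + 216 = 53976 = 0xD2D8.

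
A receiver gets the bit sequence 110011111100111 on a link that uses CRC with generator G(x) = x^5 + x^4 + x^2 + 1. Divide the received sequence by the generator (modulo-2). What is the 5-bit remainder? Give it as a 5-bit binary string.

Modulo-2 division of 110011111100111 by 110101:
  pos 0: 110011 XOR 110101 = 000110
  pos 3: 110111 XOR 110101 = 000010
  pos 7: 101001 XOR 110101 = 011100
  pos 8: 111001 XOR 110101 = 001100
Remainder = 11001 (nonzero — an error is detected).

11001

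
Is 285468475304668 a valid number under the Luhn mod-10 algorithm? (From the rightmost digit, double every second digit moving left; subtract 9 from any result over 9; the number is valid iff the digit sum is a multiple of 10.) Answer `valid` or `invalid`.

From the right, keep odd positions and double even positions (subtract 9 from any doubled value over 9):
  doubled (positions 2,4,...): 3 8 6 5 7 8 7 → sum 44
  kept (positions 1,3,...): 8 6 0 5 4 6 5 2 → sum 36
Total = 80.
80 mod 10 = 0, so the number is valid.

valid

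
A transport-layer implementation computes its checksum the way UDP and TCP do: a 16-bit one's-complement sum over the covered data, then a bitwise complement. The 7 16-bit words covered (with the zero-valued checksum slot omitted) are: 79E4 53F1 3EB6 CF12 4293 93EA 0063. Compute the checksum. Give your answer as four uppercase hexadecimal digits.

4D80

One's-complement addition (fold any carry out of bit 15 back into bit 0):
  0x79E4 + 0x53F1 = 0x0CDD5
  0xCDD5 + 0x3EB6 = 0x10C8B → wrap carry → 0x0C8C
  0x0C8C + 0xCF12 = 0x0DB9E
  0xDB9E + 0x4293 = 0x11E31 → wrap carry → 0x1E32
  0x1E32 + 0x93EA = 0x0B21C
  0xB21C + 0x0063 = 0x0B27F
One's-complement sum = 0xB27F.
Checksum = ~0xB27F & 0xFFFF = 0x4D80.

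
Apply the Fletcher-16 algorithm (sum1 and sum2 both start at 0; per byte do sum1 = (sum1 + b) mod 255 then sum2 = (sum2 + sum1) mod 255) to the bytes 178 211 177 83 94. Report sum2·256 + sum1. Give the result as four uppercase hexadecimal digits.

E6E9

Running sums (mod 255):
  after byte 0 (178): sum1=178, sum2=178
  after byte 1 (211): sum1=134, sum2=57
  after byte 2 (177): sum1=56, sum2=113
  after byte 3 (83): sum1=139, sum2=252
  after byte 4 (94): sum1=233, sum2=230
Checksum = sum2·256 + sum1 = 230·256 + 233 = 59113 = 0xE6E9.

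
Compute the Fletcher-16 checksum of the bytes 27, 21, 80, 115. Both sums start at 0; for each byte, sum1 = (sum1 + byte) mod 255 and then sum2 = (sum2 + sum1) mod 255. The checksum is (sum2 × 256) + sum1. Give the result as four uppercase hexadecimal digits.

BFF3

Running sums (mod 255):
  after byte 0 (27): sum1=27, sum2=27
  after byte 1 (21): sum1=48, sum2=75
  after byte 2 (80): sum1=128, sum2=203
  after byte 3 (115): sum1=243, sum2=191
Checksum = sum2·256 + sum1 = 191·256 + 243 = 49139 = 0xBFF3.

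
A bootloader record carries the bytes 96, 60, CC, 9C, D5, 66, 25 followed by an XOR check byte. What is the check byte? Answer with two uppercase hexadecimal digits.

XOR the bytes together:
  start with 0x96
  0x96 ⊕ 0x60 = 0xF6
  0xF6 ⊕ 0xCC = 0x3A
  0x3A ⊕ 0x9C = 0xA6
  0xA6 ⊕ 0xD5 = 0x73
  0x73 ⊕ 0x66 = 0x15
  0x15 ⊕ 0x25 = 0x30

30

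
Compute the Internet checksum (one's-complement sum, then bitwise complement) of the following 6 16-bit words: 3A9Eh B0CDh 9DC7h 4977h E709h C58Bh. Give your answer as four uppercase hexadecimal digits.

80BF

One's-complement addition (fold any carry out of bit 15 back into bit 0):
  0x3A9E + 0xB0CD = 0x0EB6B
  0xEB6B + 0x9DC7 = 0x18932 → wrap carry → 0x8933
  0x8933 + 0x4977 = 0x0D2AA
  0xD2AA + 0xE709 = 0x1B9B3 → wrap carry → 0xB9B4
  0xB9B4 + 0xC58B = 0x17F3F → wrap carry → 0x7F40
One's-complement sum = 0x7F40.
Checksum = ~0x7F40 & 0xFFFF = 0x80BF.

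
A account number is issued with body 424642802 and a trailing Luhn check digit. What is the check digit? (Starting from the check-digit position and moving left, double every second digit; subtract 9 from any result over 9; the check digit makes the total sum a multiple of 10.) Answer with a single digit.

Partial digits right→left: 2 0 8 2 4 6 4 2 4
Double every second digit counting from the check-digit position (so the 1st, 3rd, 5th, ... of the partial from the right).
  doubled (with −9 where >9): 4 7 8 8 8 → sum 35
  kept as-is: 0 2 6 2 → sum 10
Total = 35 + 10 = 45.
Check digit = (10 − (45 mod 10)) mod 10 = 5.

5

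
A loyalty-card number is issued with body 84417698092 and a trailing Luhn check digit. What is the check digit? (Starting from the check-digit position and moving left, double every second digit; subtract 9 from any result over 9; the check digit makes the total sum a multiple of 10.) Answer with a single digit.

Partial digits right→left: 2 9 0 8 9 6 7 1 4 4 8
Double every second digit counting from the check-digit position (so the 1st, 3rd, 5th, ... of the partial from the right).
  doubled (with −9 where >9): 4 0 9 5 8 7 → sum 33
  kept as-is: 9 8 6 1 4 → sum 28
Total = 33 + 28 = 61.
Check digit = (10 − (61 mod 10)) mod 10 = 9.

9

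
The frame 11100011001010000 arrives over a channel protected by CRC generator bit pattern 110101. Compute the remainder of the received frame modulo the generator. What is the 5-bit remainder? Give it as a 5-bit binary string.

Modulo-2 division of 11100011001010000 by 110101:
  pos 0: 111000 XOR 110101 = 001101
  pos 2: 110111 XOR 110101 = 000010
  pos 6: 100010 XOR 110101 = 010111
  pos 7: 101111 XOR 110101 = 011010
  pos 8: 110100 XOR 110101 = 000001
Remainder = 01000 (nonzero — an error is detected).

01000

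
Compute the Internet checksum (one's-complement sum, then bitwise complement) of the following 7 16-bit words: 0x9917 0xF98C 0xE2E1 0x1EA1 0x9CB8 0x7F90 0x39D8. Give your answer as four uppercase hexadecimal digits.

One's-complement addition (fold any carry out of bit 15 back into bit 0):
  0x9917 + 0xF98C = 0x192A3 → wrap carry → 0x92A4
  0x92A4 + 0xE2E1 = 0x17585 → wrap carry → 0x7586
  0x7586 + 0x1EA1 = 0x09427
  0x9427 + 0x9CB8 = 0x130DF → wrap carry → 0x30E0
  0x30E0 + 0x7F90 = 0x0B070
  0xB070 + 0x39D8 = 0x0EA48
One's-complement sum = 0xEA48.
Checksum = ~0xEA48 & 0xFFFF = 0x15B7.

15B7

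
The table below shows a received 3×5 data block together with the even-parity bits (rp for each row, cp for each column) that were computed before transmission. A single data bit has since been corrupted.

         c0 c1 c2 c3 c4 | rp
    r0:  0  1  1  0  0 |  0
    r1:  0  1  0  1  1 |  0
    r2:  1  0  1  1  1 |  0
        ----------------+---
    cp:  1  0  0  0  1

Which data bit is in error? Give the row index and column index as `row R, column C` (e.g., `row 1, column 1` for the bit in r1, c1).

row 1, column 4

Recompute each row's even parity and compare to rp:
  r0: data parity 0, sent rp 0 → ok
  r1: data parity 1, sent rp 0 → mismatch
  r2: data parity 0, sent rp 0 → ok
Recompute each column's even parity and compare to cp:
  c0: data parity 1, sent cp 1 → ok
  c1: data parity 0, sent cp 0 → ok
  c2: data parity 0, sent cp 0 → ok
  c3: data parity 0, sent cp 0 → ok
  c4: data parity 0, sent cp 1 → mismatch
Exactly one row (r1) and one column (c4) fail → the flipped bit is at their intersection.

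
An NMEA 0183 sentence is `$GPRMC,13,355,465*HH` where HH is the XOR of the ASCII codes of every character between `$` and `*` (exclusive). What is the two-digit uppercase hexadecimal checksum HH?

61

XOR the ASCII codes of the payload characters:
  'G' = 0x47 → acc = 0x47
  'P' = 0x50 → acc = 0x17
  'R' = 0x52 → acc = 0x45
  'M' = 0x4D → acc = 0x08
  'C' = 0x43 → acc = 0x4B
  ',' = 0x2C → acc = 0x67
  '1' = 0x31 → acc = 0x56
  '3' = 0x33 → acc = 0x65
  ',' = 0x2C → acc = 0x49
  '3' = 0x33 → acc = 0x7A
  '5' = 0x35 → acc = 0x4F
  '5' = 0x35 → acc = 0x7A
  ',' = 0x2C → acc = 0x56
  '4' = 0x34 → acc = 0x62
  '6' = 0x36 → acc = 0x54
  '5' = 0x35 → acc = 0x61
Checksum = 0x61.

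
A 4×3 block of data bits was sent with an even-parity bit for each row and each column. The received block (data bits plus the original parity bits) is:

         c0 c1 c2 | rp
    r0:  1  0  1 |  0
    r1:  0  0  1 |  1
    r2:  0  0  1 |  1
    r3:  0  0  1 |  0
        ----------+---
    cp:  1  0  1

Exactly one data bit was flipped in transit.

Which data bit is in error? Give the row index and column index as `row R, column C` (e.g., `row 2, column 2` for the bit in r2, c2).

row 3, column 2

Recompute each row's even parity and compare to rp:
  r0: data parity 0, sent rp 0 → ok
  r1: data parity 1, sent rp 1 → ok
  r2: data parity 1, sent rp 1 → ok
  r3: data parity 1, sent rp 0 → mismatch
Recompute each column's even parity and compare to cp:
  c0: data parity 1, sent cp 1 → ok
  c1: data parity 0, sent cp 0 → ok
  c2: data parity 0, sent cp 1 → mismatch
Exactly one row (r3) and one column (c2) fail → the flipped bit is at their intersection.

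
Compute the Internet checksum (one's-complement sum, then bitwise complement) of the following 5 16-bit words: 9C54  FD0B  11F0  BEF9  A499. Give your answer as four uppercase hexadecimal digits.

F11B

One's-complement addition (fold any carry out of bit 15 back into bit 0):
  0x9C54 + 0xFD0B = 0x1995F → wrap carry → 0x9960
  0x9960 + 0x11F0 = 0x0AB50
  0xAB50 + 0xBEF9 = 0x16A49 → wrap carry → 0x6A4A
  0x6A4A + 0xA499 = 0x10EE3 → wrap carry → 0x0EE4
One's-complement sum = 0x0EE4.
Checksum = ~0x0EE4 & 0xFFFF = 0xF11B.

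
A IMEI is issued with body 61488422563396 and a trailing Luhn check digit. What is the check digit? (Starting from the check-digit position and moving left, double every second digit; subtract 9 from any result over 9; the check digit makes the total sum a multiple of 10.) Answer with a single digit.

Partial digits right→left: 6 9 3 3 6 5 2 2 4 8 8 4 1 6
Double every second digit counting from the check-digit position (so the 1st, 3rd, 5th, ... of the partial from the right).
  doubled (with −9 where >9): 3 6 3 4 8 7 2 → sum 33
  kept as-is: 9 3 5 2 8 4 6 → sum 37
Total = 33 + 37 = 70.
Check digit = (10 − (70 mod 10)) mod 10 = 0.

0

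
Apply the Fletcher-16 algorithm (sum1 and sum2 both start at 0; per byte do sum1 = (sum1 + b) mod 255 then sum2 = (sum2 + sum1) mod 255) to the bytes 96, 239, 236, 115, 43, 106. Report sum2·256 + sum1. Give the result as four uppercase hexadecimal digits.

C046

Running sums (mod 255):
  after byte 0 (96): sum1=96, sum2=96
  after byte 1 (239): sum1=80, sum2=176
  after byte 2 (236): sum1=61, sum2=237
  after byte 3 (115): sum1=176, sum2=158
  after byte 4 (43): sum1=219, sum2=122
  after byte 5 (106): sum1=70, sum2=192
Checksum = sum2·256 + sum1 = 192·256 + 70 = 49222 = 0xC046.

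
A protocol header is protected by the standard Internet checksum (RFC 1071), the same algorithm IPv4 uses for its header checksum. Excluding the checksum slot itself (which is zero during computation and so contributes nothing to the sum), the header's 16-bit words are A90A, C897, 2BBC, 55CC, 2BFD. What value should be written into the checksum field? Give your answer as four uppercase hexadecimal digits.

E0D7

One's-complement addition (fold any carry out of bit 15 back into bit 0):
  0xA90A + 0xC897 = 0x171A1 → wrap carry → 0x71A2
  0x71A2 + 0x2BBC = 0x09D5E
  0x9D5E + 0x55CC = 0x0F32A
  0xF32A + 0x2BFD = 0x11F27 → wrap carry → 0x1F28
One's-complement sum = 0x1F28.
Checksum = ~0x1F28 & 0xFFFF = 0xE0D7.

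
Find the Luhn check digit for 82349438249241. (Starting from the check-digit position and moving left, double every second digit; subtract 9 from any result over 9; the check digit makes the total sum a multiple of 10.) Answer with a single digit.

Partial digits right→left: 1 4 2 9 4 2 8 3 4 9 4 3 2 8
Double every second digit counting from the check-digit position (so the 1st, 3rd, 5th, ... of the partial from the right).
  doubled (with −9 where >9): 2 4 8 7 8 8 4 → sum 41
  kept as-is: 4 9 2 3 9 3 8 → sum 38
Total = 41 + 38 = 79.
Check digit = (10 − (79 mod 10)) mod 10 = 1.

1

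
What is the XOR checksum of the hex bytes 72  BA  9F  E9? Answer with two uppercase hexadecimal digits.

XOR the bytes together:
  start with 0x72
  0x72 ⊕ 0xBA = 0xC8
  0xC8 ⊕ 0x9F = 0x57
  0x57 ⊕ 0xE9 = 0xBE

BE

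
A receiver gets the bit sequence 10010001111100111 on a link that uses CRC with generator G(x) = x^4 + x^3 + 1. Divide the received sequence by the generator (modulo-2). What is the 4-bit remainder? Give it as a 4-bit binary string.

1011

Modulo-2 division of 10010001111100111 by 11001:
  pos 0: 10010 XOR 11001 = 01011
  pos 1: 10110 XOR 11001 = 01111
  pos 2: 11110 XOR 11001 = 00111
  pos 4: 11111 XOR 11001 = 00110
  pos 6: 11011 XOR 11001 = 00010
  pos 9: 10100 XOR 11001 = 01101
  pos 10: 11011 XOR 11001 = 00010
Remainder = 1011 (nonzero — an error is detected).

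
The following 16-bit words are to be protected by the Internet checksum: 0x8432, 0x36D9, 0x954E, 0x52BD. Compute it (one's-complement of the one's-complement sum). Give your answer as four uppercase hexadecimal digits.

5CE8

One's-complement addition (fold any carry out of bit 15 back into bit 0):
  0x8432 + 0x36D9 = 0x0BB0B
  0xBB0B + 0x954E = 0x15059 → wrap carry → 0x505A
  0x505A + 0x52BD = 0x0A317
One's-complement sum = 0xA317.
Checksum = ~0xA317 & 0xFFFF = 0x5CE8.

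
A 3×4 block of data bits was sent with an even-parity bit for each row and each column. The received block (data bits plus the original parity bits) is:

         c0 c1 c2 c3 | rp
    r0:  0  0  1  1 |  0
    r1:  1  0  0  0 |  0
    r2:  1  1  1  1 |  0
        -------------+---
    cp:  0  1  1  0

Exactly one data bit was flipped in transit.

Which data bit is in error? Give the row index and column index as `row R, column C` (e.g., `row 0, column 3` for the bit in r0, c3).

row 1, column 2

Recompute each row's even parity and compare to rp:
  r0: data parity 0, sent rp 0 → ok
  r1: data parity 1, sent rp 0 → mismatch
  r2: data parity 0, sent rp 0 → ok
Recompute each column's even parity and compare to cp:
  c0: data parity 0, sent cp 0 → ok
  c1: data parity 1, sent cp 1 → ok
  c2: data parity 0, sent cp 1 → mismatch
  c3: data parity 0, sent cp 0 → ok
Exactly one row (r1) and one column (c2) fail → the flipped bit is at their intersection.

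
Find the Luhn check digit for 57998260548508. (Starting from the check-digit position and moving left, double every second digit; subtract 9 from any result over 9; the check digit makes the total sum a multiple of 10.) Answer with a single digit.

Partial digits right→left: 8 0 5 8 4 5 0 6 2 8 9 9 7 5
Double every second digit counting from the check-digit position (so the 1st, 3rd, 5th, ... of the partial from the right).
  doubled (with −9 where >9): 7 1 8 0 4 9 5 → sum 34
  kept as-is: 0 8 5 6 8 9 5 → sum 41
Total = 34 + 41 = 75.
Check digit = (10 − (75 mod 10)) mod 10 = 5.

5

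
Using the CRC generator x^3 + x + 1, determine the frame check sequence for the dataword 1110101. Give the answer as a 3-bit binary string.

011

Append 3 zeros: 1110101000. Divide by 1011 (XOR where the leading bit is 1):
  pos 0: 1110 XOR 1011 = 0101
  pos 1: 1011 XOR 1011 = 0000
  pos 6: 1000 XOR 1011 = 0011
Remainder (last 3 bits) = 011. This is the CRC / FCS.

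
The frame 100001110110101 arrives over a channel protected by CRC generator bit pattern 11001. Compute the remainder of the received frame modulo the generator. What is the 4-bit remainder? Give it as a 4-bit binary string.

Modulo-2 division of 100001110110101 by 11001:
  pos 0: 10000 XOR 11001 = 01001
  pos 1: 10011 XOR 11001 = 01010
  pos 2: 10101 XOR 11001 = 01100
  pos 3: 11001 XOR 11001 = 00000
  pos 9: 11010 XOR 11001 = 00011
Remainder = 0111 (nonzero — an error is detected).

0111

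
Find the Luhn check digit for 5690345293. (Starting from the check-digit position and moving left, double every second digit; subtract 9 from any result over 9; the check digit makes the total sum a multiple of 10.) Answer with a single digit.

8

Partial digits right→left: 3 9 2 5 4 3 0 9 6 5
Double every second digit counting from the check-digit position (so the 1st, 3rd, 5th, ... of the partial from the right).
  doubled (with −9 where >9): 6 4 8 0 3 → sum 21
  kept as-is: 9 5 3 9 5 → sum 31
Total = 21 + 31 = 52.
Check digit = (10 − (52 mod 10)) mod 10 = 8.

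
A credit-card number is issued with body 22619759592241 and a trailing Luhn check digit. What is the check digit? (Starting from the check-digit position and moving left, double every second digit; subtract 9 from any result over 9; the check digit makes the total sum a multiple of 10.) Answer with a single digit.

Partial digits right→left: 1 4 2 2 9 5 9 5 7 9 1 6 2 2
Double every second digit counting from the check-digit position (so the 1st, 3rd, 5th, ... of the partial from the right).
  doubled (with −9 where >9): 2 4 9 9 5 2 4 → sum 35
  kept as-is: 4 2 5 5 9 6 2 → sum 33
Total = 35 + 33 = 68.
Check digit = (10 − (68 mod 10)) mod 10 = 2.

2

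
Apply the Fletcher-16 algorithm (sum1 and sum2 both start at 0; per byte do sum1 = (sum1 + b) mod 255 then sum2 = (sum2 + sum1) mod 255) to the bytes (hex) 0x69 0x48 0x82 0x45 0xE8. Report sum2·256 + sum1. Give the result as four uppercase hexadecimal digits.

2B62

Running sums (mod 255):
  after byte 0 (0x69): sum1=105, sum2=105
  after byte 1 (0x48): sum1=177, sum2=27
  after byte 2 (0x82): sum1=52, sum2=79
  after byte 3 (0x45): sum1=121, sum2=200
  after byte 4 (0xE8): sum1=98, sum2=43
Checksum = sum2·256 + sum1 = 43·256 + 98 = 11106 = 0x2B62.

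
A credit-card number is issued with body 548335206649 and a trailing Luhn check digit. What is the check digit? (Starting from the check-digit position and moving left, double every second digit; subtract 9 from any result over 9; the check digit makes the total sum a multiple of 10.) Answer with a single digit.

Partial digits right→left: 9 4 6 6 0 2 5 3 3 8 4 5
Double every second digit counting from the check-digit position (so the 1st, 3rd, 5th, ... of the partial from the right).
  doubled (with −9 where >9): 9 3 0 1 6 8 → sum 27
  kept as-is: 4 6 2 3 8 5 → sum 28
Total = 27 + 28 = 55.
Check digit = (10 − (55 mod 10)) mod 10 = 5.

5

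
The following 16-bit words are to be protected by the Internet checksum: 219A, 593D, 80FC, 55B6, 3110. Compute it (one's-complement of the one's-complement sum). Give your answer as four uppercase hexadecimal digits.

7D65

One's-complement addition (fold any carry out of bit 15 back into bit 0):
  0x219A + 0x593D = 0x07AD7
  0x7AD7 + 0x80FC = 0x0FBD3
  0xFBD3 + 0x55B6 = 0x15189 → wrap carry → 0x518A
  0x518A + 0x3110 = 0x0829A
One's-complement sum = 0x829A.
Checksum = ~0x829A & 0xFFFF = 0x7D65.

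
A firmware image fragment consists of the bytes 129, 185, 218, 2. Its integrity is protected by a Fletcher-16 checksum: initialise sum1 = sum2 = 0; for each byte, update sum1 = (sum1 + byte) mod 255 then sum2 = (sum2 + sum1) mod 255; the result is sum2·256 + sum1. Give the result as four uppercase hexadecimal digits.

Running sums (mod 255):
  after byte 0 (129): sum1=129, sum2=129
  after byte 1 (185): sum1=59, sum2=188
  after byte 2 (218): sum1=22, sum2=210
  after byte 3 (2): sum1=24, sum2=234
Checksum = sum2·256 + sum1 = 234·256 + 24 = 59928 = 0xEA18.

EA18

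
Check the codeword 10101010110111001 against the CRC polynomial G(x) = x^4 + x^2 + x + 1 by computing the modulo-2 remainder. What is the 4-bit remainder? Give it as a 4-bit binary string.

Modulo-2 division of 10101010110111001 by 10111:
  pos 0: 10101 XOR 10111 = 00010
  pos 3: 10010 XOR 10111 = 00101
  pos 5: 10111 XOR 10111 = 00000
  pos 11: 11100 XOR 10111 = 01011
  pos 12: 10111 XOR 10111 = 00000
Remainder = 0000 (zero — the frame passes the CRC check).

0000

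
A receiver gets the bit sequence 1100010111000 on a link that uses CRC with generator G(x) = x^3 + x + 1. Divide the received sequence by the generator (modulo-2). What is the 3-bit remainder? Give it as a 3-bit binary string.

010

Modulo-2 division of 1100010111000 by 1011:
  pos 0: 1100 XOR 1011 = 0111
  pos 1: 1110 XOR 1011 = 0101
  pos 2: 1011 XOR 1011 = 0000
  pos 7: 1110 XOR 1011 = 0101
  pos 8: 1010 XOR 1011 = 0001
Remainder = 010 (nonzero — an error is detected).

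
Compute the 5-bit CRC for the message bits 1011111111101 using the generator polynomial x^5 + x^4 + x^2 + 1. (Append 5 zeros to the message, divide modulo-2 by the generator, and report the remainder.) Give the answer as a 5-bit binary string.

10110

Append 5 zeros: 101111111110100000. Divide by 110101 (XOR where the leading bit is 1):
  pos 0: 101111 XOR 110101 = 011010
  pos 1: 110101 XOR 110101 = 000000
  pos 7: 111101 XOR 110101 = 001000
  pos 9: 100000 XOR 110101 = 010101
  pos 10: 101010 XOR 110101 = 011111
  pos 11: 111110 XOR 110101 = 001011
Remainder (last 5 bits) = 10110. This is the CRC / FCS.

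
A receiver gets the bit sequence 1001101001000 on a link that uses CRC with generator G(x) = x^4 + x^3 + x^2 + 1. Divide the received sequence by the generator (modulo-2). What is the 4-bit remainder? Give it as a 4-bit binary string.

0111

Modulo-2 division of 1001101001000 by 11101:
  pos 0: 10011 XOR 11101 = 01110
  pos 1: 11100 XOR 11101 = 00001
  pos 5: 11001 XOR 11101 = 00100
  pos 7: 10000 XOR 11101 = 01101
  pos 8: 11010 XOR 11101 = 00111
Remainder = 0111 (nonzero — an error is detected).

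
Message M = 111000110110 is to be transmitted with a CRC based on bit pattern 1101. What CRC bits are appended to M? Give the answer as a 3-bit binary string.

011

Append 3 zeros: 111000110110000. Divide by 1101 (XOR where the leading bit is 1):
  pos 0: 1110 XOR 1101 = 0011
  pos 2: 1100 XOR 1101 = 0001
  pos 5: 1110 XOR 1101 = 0011
  pos 7: 1111 XOR 1101 = 0010
  pos 9: 1000 XOR 1101 = 0101
  pos 10: 1010 XOR 1101 = 0111
  pos 11: 1110 XOR 1101 = 0011
Remainder (last 3 bits) = 011. This is the CRC / FCS.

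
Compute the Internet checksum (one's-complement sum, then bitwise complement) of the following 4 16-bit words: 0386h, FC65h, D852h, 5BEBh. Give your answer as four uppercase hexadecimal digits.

One's-complement addition (fold any carry out of bit 15 back into bit 0):
  0x0386 + 0xFC65 = 0x0FFEB
  0xFFEB + 0xD852 = 0x1D83D → wrap carry → 0xD83E
  0xD83E + 0x5BEB = 0x13429 → wrap carry → 0x342A
One's-complement sum = 0x342A.
Checksum = ~0x342A & 0xFFFF = 0xCBD5.

CBD5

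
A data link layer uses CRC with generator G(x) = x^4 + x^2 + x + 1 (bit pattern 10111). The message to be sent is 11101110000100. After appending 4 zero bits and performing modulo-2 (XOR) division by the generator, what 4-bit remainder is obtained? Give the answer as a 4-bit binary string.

Append 4 zeros: 111011100001000000. Divide by 10111 (XOR where the leading bit is 1):
  pos 0: 11101 XOR 10111 = 01010
  pos 1: 10101 XOR 10111 = 00010
  pos 4: 10100 XOR 10111 = 00011
  pos 7: 11001 XOR 10111 = 01110
  pos 8: 11100 XOR 10111 = 01011
  pos 9: 10110 XOR 10111 = 00001
  pos 13: 10000 XOR 10111 = 00111
Remainder (last 4 bits) = 0111. This is the CRC / FCS.

0111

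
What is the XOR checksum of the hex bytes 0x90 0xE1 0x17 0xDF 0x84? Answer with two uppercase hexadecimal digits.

XOR the bytes together:
  start with 0x90
  0x90 ⊕ 0xE1 = 0x71
  0x71 ⊕ 0x17 = 0x66
  0x66 ⊕ 0xDF = 0xB9
  0xB9 ⊕ 0x84 = 0x3D

3D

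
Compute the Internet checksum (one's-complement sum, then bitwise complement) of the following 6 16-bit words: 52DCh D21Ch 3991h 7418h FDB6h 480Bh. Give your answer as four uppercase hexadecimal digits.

E79A

One's-complement addition (fold any carry out of bit 15 back into bit 0):
  0x52DC + 0xD21C = 0x124F8 → wrap carry → 0x24F9
  0x24F9 + 0x3991 = 0x05E8A
  0x5E8A + 0x7418 = 0x0D2A2
  0xD2A2 + 0xFDB6 = 0x1D058 → wrap carry → 0xD059
  0xD059 + 0x480B = 0x11864 → wrap carry → 0x1865
One's-complement sum = 0x1865.
Checksum = ~0x1865 & 0xFFFF = 0xE79A.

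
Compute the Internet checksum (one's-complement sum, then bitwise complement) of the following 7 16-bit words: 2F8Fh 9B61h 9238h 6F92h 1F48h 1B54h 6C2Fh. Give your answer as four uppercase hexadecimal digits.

One's-complement addition (fold any carry out of bit 15 back into bit 0):
  0x2F8F + 0x9B61 = 0x0CAF0
  0xCAF0 + 0x9238 = 0x15D28 → wrap carry → 0x5D29
  0x5D29 + 0x6F92 = 0x0CCBB
  0xCCBB + 0x1F48 = 0x0EC03
  0xEC03 + 0x1B54 = 0x10757 → wrap carry → 0x0758
  0x0758 + 0x6C2F = 0x07387
One's-complement sum = 0x7387.
Checksum = ~0x7387 & 0xFFFF = 0x8C78.

8C78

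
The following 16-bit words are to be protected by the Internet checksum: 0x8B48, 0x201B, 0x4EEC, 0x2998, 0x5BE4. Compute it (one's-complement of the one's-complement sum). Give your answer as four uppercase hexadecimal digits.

One's-complement addition (fold any carry out of bit 15 back into bit 0):
  0x8B48 + 0x201B = 0x0AB63
  0xAB63 + 0x4EEC = 0x0FA4F
  0xFA4F + 0x2998 = 0x123E7 → wrap carry → 0x23E8
  0x23E8 + 0x5BE4 = 0x07FCC
One's-complement sum = 0x7FCC.
Checksum = ~0x7FCC & 0xFFFF = 0x8033.

8033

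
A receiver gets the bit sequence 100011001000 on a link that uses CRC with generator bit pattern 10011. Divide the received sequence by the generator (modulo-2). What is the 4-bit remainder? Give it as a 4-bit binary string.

0001

Modulo-2 division of 100011001000 by 10011:
  pos 0: 10001 XOR 10011 = 00010
  pos 3: 10100 XOR 10011 = 00111
  pos 5: 11110 XOR 10011 = 01101
  pos 6: 11010 XOR 10011 = 01001
  pos 7: 10010 XOR 10011 = 00001
Remainder = 0001 (nonzero — an error is detected).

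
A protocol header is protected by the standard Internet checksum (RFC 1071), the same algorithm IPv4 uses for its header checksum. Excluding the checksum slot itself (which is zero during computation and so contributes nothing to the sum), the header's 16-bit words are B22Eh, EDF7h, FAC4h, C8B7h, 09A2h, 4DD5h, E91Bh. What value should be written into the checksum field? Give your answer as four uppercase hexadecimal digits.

One's-complement addition (fold any carry out of bit 15 back into bit 0):
  0xB22E + 0xEDF7 = 0x1A025 → wrap carry → 0xA026
  0xA026 + 0xFAC4 = 0x19AEA → wrap carry → 0x9AEB
  0x9AEB + 0xC8B7 = 0x163A2 → wrap carry → 0x63A3
  0x63A3 + 0x09A2 = 0x06D45
  0x6D45 + 0x4DD5 = 0x0BB1A
  0xBB1A + 0xE91B = 0x1A435 → wrap carry → 0xA436
One's-complement sum = 0xA436.
Checksum = ~0xA436 & 0xFFFF = 0x5BC9.

5BC9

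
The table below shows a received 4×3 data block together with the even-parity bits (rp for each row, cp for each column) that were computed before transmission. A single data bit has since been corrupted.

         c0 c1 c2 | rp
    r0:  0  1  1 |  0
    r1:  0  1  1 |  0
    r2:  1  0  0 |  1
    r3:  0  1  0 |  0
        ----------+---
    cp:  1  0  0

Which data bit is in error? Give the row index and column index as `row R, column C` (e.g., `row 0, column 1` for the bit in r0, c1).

row 3, column 1

Recompute each row's even parity and compare to rp:
  r0: data parity 0, sent rp 0 → ok
  r1: data parity 0, sent rp 0 → ok
  r2: data parity 1, sent rp 1 → ok
  r3: data parity 1, sent rp 0 → mismatch
Recompute each column's even parity and compare to cp:
  c0: data parity 1, sent cp 1 → ok
  c1: data parity 1, sent cp 0 → mismatch
  c2: data parity 0, sent cp 0 → ok
Exactly one row (r3) and one column (c1) fail → the flipped bit is at their intersection.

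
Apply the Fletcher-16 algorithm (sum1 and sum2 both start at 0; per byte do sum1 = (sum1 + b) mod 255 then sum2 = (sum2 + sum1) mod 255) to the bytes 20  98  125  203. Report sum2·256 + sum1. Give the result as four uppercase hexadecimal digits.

3EBF

Running sums (mod 255):
  after byte 0 (20): sum1=20, sum2=20
  after byte 1 (98): sum1=118, sum2=138
  after byte 2 (125): sum1=243, sum2=126
  after byte 3 (203): sum1=191, sum2=62
Checksum = sum2·256 + sum1 = 62·256 + 191 = 16063 = 0x3EBF.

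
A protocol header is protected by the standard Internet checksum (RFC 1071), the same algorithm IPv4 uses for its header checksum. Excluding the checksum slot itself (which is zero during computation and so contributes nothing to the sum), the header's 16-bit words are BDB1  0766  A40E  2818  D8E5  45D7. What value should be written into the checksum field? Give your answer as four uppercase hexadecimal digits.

5004

One's-complement addition (fold any carry out of bit 15 back into bit 0):
  0xBDB1 + 0x0766 = 0x0C517
  0xC517 + 0xA40E = 0x16925 → wrap carry → 0x6926
  0x6926 + 0x2818 = 0x0913E
  0x913E + 0xD8E5 = 0x16A23 → wrap carry → 0x6A24
  0x6A24 + 0x45D7 = 0x0AFFB
One's-complement sum = 0xAFFB.
Checksum = ~0xAFFB & 0xFFFF = 0x5004.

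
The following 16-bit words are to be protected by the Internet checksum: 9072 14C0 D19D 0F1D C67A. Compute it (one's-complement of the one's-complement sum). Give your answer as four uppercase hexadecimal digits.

B397

One's-complement addition (fold any carry out of bit 15 back into bit 0):
  0x9072 + 0x14C0 = 0x0A532
  0xA532 + 0xD19D = 0x176CF → wrap carry → 0x76D0
  0x76D0 + 0x0F1D = 0x085ED
  0x85ED + 0xC67A = 0x14C67 → wrap carry → 0x4C68
One's-complement sum = 0x4C68.
Checksum = ~0x4C68 & 0xFFFF = 0xB397.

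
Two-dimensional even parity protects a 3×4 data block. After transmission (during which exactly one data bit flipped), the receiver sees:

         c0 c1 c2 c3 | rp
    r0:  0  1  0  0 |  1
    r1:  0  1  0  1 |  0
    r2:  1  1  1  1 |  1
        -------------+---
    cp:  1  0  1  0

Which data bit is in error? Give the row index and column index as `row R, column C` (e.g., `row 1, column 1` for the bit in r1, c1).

row 2, column 1

Recompute each row's even parity and compare to rp:
  r0: data parity 1, sent rp 1 → ok
  r1: data parity 0, sent rp 0 → ok
  r2: data parity 0, sent rp 1 → mismatch
Recompute each column's even parity and compare to cp:
  c0: data parity 1, sent cp 1 → ok
  c1: data parity 1, sent cp 0 → mismatch
  c2: data parity 1, sent cp 1 → ok
  c3: data parity 0, sent cp 0 → ok
Exactly one row (r2) and one column (c1) fail → the flipped bit is at their intersection.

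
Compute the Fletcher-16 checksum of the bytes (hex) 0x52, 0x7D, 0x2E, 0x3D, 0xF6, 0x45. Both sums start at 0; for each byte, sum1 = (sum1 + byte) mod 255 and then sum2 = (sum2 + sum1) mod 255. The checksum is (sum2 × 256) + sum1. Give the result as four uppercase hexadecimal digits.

Running sums (mod 255):
  after byte 0 (0x52): sum1=82, sum2=82
  after byte 1 (0x7D): sum1=207, sum2=34
  after byte 2 (0x2E): sum1=253, sum2=32
  after byte 3 (0x3D): sum1=59, sum2=91
  after byte 4 (0xF6): sum1=50, sum2=141
  after byte 5 (0x45): sum1=119, sum2=5
Checksum = sum2·256 + sum1 = 5·256 + 119 = 1399 = 0x0577.

0577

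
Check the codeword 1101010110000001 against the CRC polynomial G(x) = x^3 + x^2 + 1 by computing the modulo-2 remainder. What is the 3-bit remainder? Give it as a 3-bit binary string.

Modulo-2 division of 1101010110000001 by 1101:
  pos 0: 1101 XOR 1101 = 0000
  pos 5: 1011 XOR 1101 = 0110
  pos 6: 1100 XOR 1101 = 0001
  pos 9: 1000 XOR 1101 = 0101
  pos 10: 1010 XOR 1101 = 0111
  pos 11: 1110 XOR 1101 = 0011
Remainder = 111 (nonzero — an error is detected).

111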